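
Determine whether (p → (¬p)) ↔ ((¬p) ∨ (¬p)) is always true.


Build the truth table over {p}:
p | φ
-----
F | T
T | T
Every row evaluates to true.

Yes, it is a tautology.


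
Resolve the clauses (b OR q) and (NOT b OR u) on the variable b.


The clauses contain complementary literals b and NOTb.
Resolution eliminates this pair and disjoins the remaining literals (merging duplicates).

(q OR u)


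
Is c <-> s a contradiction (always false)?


Truth table over {c, s}:
c | s | φ
---------
F | F | T
T | F | F
F | T | F
T | T | T
Satisfying assignment at row 1: c=F, s=F gives T.

No, it is not a contradiction.


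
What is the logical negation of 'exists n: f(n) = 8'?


¬(forall x: φ) = exists x: ¬φ, and ¬(exists x: φ) = forall x: ¬φ.
Apply to the existential statement.

forall n: ~(f(n) = 8)


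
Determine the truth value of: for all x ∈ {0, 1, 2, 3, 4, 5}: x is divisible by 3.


Evaluate the predicate on each element: 0:T, 1:F, 2:F, 3:T, 4:F, 5:F.
Counterexample x = 1 fails the predicate.

F


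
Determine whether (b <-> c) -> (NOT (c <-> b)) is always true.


Build the truth table over {b, c}:
b | c | φ
---------
F | F | F
T | F | T
F | T | T
T | T | F
Counterexample at row 1: with b=F, c=F, the formula is F.

No, it is not a tautology.


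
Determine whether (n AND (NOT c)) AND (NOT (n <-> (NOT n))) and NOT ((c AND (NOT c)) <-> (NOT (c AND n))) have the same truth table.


Compare truth tables:
c | n | φ | ψ
-------------
F | F | F | T
T | F | F | T
F | T | T | T
T | T | F | F
They differ at row 1 (c=F, n=F): φ=F but ψ=T.

No, they are not logically equivalent.


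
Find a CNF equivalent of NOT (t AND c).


Step 1: Apply De Morgan: ¬(t ∧ c) = ¬t ∨ ¬c.

(NOT t) OR (NOT c)


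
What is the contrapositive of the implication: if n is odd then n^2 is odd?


The contrapositive of (P → Q) is (¬Q → ¬P); it is logically equivalent to the original.
Here P = 'n is odd' and Q = 'n^2 is odd'.

If not (n^2 is odd), then not (n is odd).


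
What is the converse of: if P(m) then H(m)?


The converse of (P → Q) is (Q → P). It is not in general equivalent to the original.
Here P = 'P(m)' and Q = 'H(m)'.

If H(m), then P(m).


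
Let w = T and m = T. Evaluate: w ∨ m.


Disjunction is false only when both operands are false.
Substitute: w=T, m=T.
T ∨ T evaluates to T.

T


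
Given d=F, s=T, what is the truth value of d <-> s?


Biconditional is true when both operands have the same truth value.
Substitute: d=F, s=T.
F <-> T evaluates to F.

F


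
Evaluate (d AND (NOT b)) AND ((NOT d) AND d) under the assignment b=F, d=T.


Substitute b=F, d=T:
NOT b = T
d AND (NOT b) = T AND T = T
NOT d = F
(NOT d) AND d = F AND T = F
(d AND (NOT b)) AND ((NOT d) AND d) = T AND F = F

F


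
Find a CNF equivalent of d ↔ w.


Step 1: Rewrite d ↔ w as (d → w) ∧ (w → d).
Step 2: Rewrite each implication as a disjunction.

((¬d) ∨ w) ∧ ((¬w) ∨ d)


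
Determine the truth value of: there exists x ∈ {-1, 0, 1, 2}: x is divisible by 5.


Evaluate the predicate on each element: -1:F, 0:T, 1:F, 2:F.
Witness x = 0 satisfies the predicate.

T


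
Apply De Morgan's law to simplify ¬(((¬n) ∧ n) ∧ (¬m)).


De Morgan: the negation of a conjunction is the disjunction of the negations.
Distribute ¬ across ∧, flipping it to ∨, and negate each literal.

(n ∨ (¬n)) ∨ m


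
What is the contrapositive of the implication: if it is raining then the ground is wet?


The contrapositive of (P → Q) is (¬Q → ¬P); it is logically equivalent to the original.
Here P = 'it is raining' and Q = 'the ground is wet'.

If not (the ground is wet), then not (it is raining).


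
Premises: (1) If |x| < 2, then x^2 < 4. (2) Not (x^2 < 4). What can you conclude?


Modus tollens: from (P → Q) and ¬Q, infer ¬P.
Q = 'x^2 < 4' is denied; since P → Q, P must also fail.

Not (|x| < 2).


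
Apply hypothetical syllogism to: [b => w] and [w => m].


Hypothetical syllogism: from (P → Q) and (Q → R), infer (P → R).
Chain the two implications through the shared middle term 'w'.

b => m


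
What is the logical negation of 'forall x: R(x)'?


¬(forall x: φ) = exists x: ¬φ, and ¬(exists x: φ) = forall x: ¬φ.
Apply to the universal statement.

exists x: ~(R(x))


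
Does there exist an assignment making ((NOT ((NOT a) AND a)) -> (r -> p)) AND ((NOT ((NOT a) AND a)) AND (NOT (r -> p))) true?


Check all 8 assignments over {a, p, r}:
a | p | r | φ
-------------
F | F | F | F
T | F | F | F
F | T | F | F
T | T | F | F
F | F | T | F
T | F | T | F
F | T | T | F
T | T | T | F
No assignment makes the formula true.

Unsatisfiable.


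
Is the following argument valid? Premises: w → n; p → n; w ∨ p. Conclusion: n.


This matches the form of proof by cases: the conclusion follows in every model of the premises.

Valid.


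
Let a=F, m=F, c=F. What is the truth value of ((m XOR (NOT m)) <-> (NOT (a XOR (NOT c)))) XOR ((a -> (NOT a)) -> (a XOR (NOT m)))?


Substitute a=F, m=F, c=F:
… (earlier sub-steps elided)
NOT c = T
a XOR (NOT c) = F XOR T = T
NOT (a XOR (NOT c)) = F
(m XOR (NOT m)) <-> (NOT (a XOR (NOT c))) = T <-> F = F
NOT a = T
a -> (NOT a) = F -> T = T
NOT m = T
a XOR (NOT m) = F XOR T = T
(a -> (NOT a)) -> (a XOR (NOT m)) = T -> T = T
((m XOR (NOT m)) <-> (NOT (a XOR (NOT c)))) XOR ((a -> (NOT a)) -> (a XOR (NOT m))) = F XOR T = T

T


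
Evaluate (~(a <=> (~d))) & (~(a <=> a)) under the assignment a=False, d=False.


Substitute a=False, d=False:
~d = True
a <=> (~d) = False <=> True = False
~(a <=> (~d)) = True
a <=> a = False <=> False = True
~(a <=> a) = False
(~(a <=> (~d))) & (~(a <=> a)) = True & False = False

False


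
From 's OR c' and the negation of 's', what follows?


Disjunctive syllogism: from (P ∨ Q) and ¬P, infer Q.
One disjunct, 's', is ruled out; the other must hold.

c


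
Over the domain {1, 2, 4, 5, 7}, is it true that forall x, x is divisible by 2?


Evaluate the predicate on each element: 1:False, 2:True, 4:True, 5:False, 7:False.
Counterexample x = 1 fails the predicate.

False


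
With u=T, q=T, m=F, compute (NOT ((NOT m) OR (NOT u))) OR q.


Substitute u=T, q=T, m=F:
NOT m = T
NOT u = F
(NOT m) OR (NOT u) = T OR F = T
NOT ((NOT m) OR (NOT u)) = F
(NOT ((NOT m) OR (NOT u))) OR q = F OR T = T

T


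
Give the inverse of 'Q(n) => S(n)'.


The inverse of (P → Q) is (¬P → ¬Q). It is equivalent to the converse, not to the original.
Here P = 'Q(n)' and Q = 'S(n)'.

If not (Q(n)), then not (S(n)).


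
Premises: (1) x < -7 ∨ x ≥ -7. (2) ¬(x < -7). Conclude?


Disjunctive syllogism: from (P ∨ Q) and ¬P, infer Q.
One disjunct, 'x < -7', is ruled out; the other must hold.

x ≥ -7


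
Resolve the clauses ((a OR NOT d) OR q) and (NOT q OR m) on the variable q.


The clauses contain complementary literals q and NOTq.
Resolution eliminates this pair and disjoins the remaining literals (merging duplicates).

((NOT d OR a) OR m)


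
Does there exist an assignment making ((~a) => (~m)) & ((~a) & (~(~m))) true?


Check all 4 assignments over {a, m}:
a | m | φ
---------
False | False | False
True | False | False
False | True | False
True | True | False
No assignment makes the formula true.

Unsatisfiable.


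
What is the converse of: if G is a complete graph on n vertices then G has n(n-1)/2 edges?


The converse of (P → Q) is (Q → P). It is not in general equivalent to the original.
Here P = 'G is a complete graph on n vertices' and Q = 'G has n(n-1)/2 edges'.

If G has n(n-1)/2 edges, then G is a complete graph on n vertices.


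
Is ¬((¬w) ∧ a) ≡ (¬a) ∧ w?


Compare truth tables:
a | w | φ | ψ
-------------
F | F | T | F
T | F | F | F
F | T | T | T
T | T | T | F
They differ at row 1 (a=F, w=F): φ=T but ψ=F.

No, they are not logically equivalent.


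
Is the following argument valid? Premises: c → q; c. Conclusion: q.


This matches the form of modus ponens: the conclusion follows in every model of the premises.

Valid.


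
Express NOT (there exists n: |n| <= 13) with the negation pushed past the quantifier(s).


¬(for all x: φ) = there exists x: ¬φ, and ¬(there exists x: φ) = for all x: ¬φ.
Apply to the existential statement.

for all n: NOT(|n| <= 13)


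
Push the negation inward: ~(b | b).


De Morgan: the negation of a disjunction is the conjunction of the negations.
Distribute ~ across |, flipping it to &, and negate each literal.

(~b) & (~b)


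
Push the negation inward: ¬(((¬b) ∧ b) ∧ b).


De Morgan: the negation of a conjunction is the disjunction of the negations.
Distribute ¬ across ∧, flipping it to ∨, and negate each literal.

(b ∨ (¬b)) ∨ (¬b)


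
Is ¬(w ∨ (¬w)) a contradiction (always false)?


Truth table over {w}:
w | φ
-----
F | F
T | F
Every row is false.

Yes, it is a contradiction.


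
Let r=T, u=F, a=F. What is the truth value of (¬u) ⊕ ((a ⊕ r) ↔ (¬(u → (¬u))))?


Substitute r=T, u=F, a=F:
¬u = T
a ⊕ r = F ⊕ T = T
¬u = T
u → (¬u) = F → T = T
¬(u → (¬u)) = F
(a ⊕ r) ↔ (¬(u → (¬u))) = T ↔ F = F
(¬u) ⊕ ((a ⊕ r) ↔ (¬(u → (¬u)))) = T ⊕ F = T

T


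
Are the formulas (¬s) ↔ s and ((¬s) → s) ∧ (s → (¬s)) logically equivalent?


Compare truth tables:
s | φ | ψ
---------
F | F | F
T | F | F
The columns φ and ψ agree on every row.

Yes, they are logically equivalent.


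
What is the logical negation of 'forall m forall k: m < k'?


Negation flips each quantifier (∀↔∃) and negates the inner predicate.
¬(forall m forall k: φ) = exists m exists k: ¬φ.

exists m exists k: ~(m < k)


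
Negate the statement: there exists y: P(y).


¬(for all x: φ) = there exists x: ¬φ, and ¬(there exists x: φ) = for all x: ¬φ.
Apply to the existential statement.

for all y: NOT(P(y))


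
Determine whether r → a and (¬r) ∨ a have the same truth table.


Compare truth tables:
a | r | φ | ψ
-------------
F | F | T | T
T | F | T | T
F | T | F | F
T | T | T | T
The columns φ and ψ agree on every row.

Yes, they are logically equivalent.


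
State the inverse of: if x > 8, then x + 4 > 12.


The inverse of (P → Q) is (¬P → ¬Q). It is equivalent to the converse, not to the original.
Here P = 'x > 8' and Q = 'x + 4 > 12'.

If not (x > 8), then not (x + 4 > 12).


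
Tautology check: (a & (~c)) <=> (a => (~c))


Build the truth table over {a, c}:
a | c | φ
---------
False | False | False
True | False | True
False | True | False
True | True | True
Counterexample at row 1: with a=False, c=False, the formula is False.

No, it is not a tautology.


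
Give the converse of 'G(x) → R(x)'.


The converse of (P → Q) is (Q → P). It is not in general equivalent to the original.
Here P = 'G(x)' and Q = 'R(x)'.

If R(x), then G(x).


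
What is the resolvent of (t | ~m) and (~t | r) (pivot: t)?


The clauses contain complementary literals t and ~t.
Resolution eliminates this pair and disjoins the remaining literals (merging duplicates).

(~m | r)


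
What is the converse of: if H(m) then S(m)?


The converse of (P → Q) is (Q → P). It is not in general equivalent to the original.
Here P = 'H(m)' and Q = 'S(m)'.

If S(m), then H(m).


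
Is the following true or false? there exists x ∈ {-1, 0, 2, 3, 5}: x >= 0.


Evaluate the predicate on each element: -1:F, 0:T, 2:T, 3:T, 5:T.
Witness x = 0 satisfies the predicate.

T


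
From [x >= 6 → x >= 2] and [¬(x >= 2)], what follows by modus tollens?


Modus tollens: from (P → Q) and ¬Q, infer ¬P.
Q = 'x >= 2' is denied; since P → Q, P must also fail.

Not (x >= 6).


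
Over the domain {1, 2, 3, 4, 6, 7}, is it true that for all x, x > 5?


Evaluate the predicate on each element: 1:F, 2:F, 3:F, 4:F, 6:T, 7:T.
Counterexample x = 1 fails the predicate.

F


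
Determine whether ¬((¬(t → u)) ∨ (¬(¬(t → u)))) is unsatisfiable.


Truth table over {t, u}:
t | u | φ
---------
F | F | F
T | F | F
F | T | F
T | T | F
Every row is false.

Yes, it is a contradiction.


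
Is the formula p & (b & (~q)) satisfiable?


Search for a satisfying assignment over {b, p, q}.
Try b=True, p=True, q=False: the formula evaluates to True.
A satisfying assignment exists.

Satisfiable.


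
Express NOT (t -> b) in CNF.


Step 1: Rewrite t → b as ¬t ∨ b.
Step 2: Negate: ¬(¬t ∨ b) = t ∧ ¬b (De Morgan + double negation).

t AND (NOT b)


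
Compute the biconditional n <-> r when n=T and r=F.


Biconditional is true when both operands have the same truth value.
Substitute: n=T, r=F.
T <-> F evaluates to F.

F


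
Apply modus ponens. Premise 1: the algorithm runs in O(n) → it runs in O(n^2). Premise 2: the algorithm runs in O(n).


Modus ponens: from (P → Q) and P, infer Q.
P = 'the algorithm runs in O(n)' is asserted, and P → Q holds, so Q follows.

it runs in O(n^2).


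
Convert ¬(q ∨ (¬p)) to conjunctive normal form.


Step 1: Apply De Morgan: ¬(q ∨ (¬p)) = ¬q ∧ ¬(¬p).
Step 2: Eliminate any double negations (¬¬X = X).

(¬q) ∧ p


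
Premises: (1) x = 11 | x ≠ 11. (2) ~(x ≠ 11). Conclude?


Disjunctive syllogism: from (P ∨ Q) and ¬P, infer Q.
One disjunct, 'x ≠ 11', is ruled out; the other must hold.

x = 11


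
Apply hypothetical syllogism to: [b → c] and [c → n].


Hypothetical syllogism: from (P → Q) and (Q → R), infer (P → R).
Chain the two implications through the shared middle term 'c'.

b → n


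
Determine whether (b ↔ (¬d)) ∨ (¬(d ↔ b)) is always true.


Build the truth table over {b, d}:
b | d | φ
---------
F | F | F
T | F | T
F | T | T
T | T | F
Counterexample at row 1: with b=F, d=F, the formula is F.

No, it is not a tautology.


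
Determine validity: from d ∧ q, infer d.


This matches the form of conjunction elimination: the conclusion follows in every model of the premises.

Valid.


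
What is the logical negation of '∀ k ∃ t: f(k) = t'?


Negation flips each quantifier (∀↔∃) and negates the inner predicate.
¬(∀ k ∃ t: φ) = ∃ k ∀ t: ¬φ.

∃ k ∀ t: ¬(f(k) = t)


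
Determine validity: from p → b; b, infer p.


This is affirming the consequent (fallacy). There exist truth assignments where the premises are all true but the conclusion is false.

Invalid.


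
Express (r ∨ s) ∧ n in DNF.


Step 1: Distribute ∧ over ∨: (r ∨ s) ∧ n = (r ∧ n) ∨ (s ∧ n).

(r ∧ n) ∨ (s ∧ n)


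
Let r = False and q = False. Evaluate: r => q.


Implication is false only when antecedent is true and consequent is false.
Substitute: r=False, q=False.
False => False evaluates to True.

True


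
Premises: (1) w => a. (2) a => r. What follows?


Hypothetical syllogism: from (P → Q) and (Q → R), infer (P → R).
Chain the two implications through the shared middle term 'a'.

w => r


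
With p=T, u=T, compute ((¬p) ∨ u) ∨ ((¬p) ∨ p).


Substitute p=T, u=T:
¬p = F
(¬p) ∨ u = F ∨ T = T
¬p = F
(¬p) ∨ p = F ∨ T = T
((¬p) ∨ u) ∨ ((¬p) ∨ p) = T ∨ T = T

T


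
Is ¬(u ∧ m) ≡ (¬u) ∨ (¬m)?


Compare truth tables:
m | u | φ | ψ
-------------
F | F | T | T
T | F | T | T
F | T | T | T
T | T | F | F
The columns φ and ψ agree on every row.

Yes, they are logically equivalent.


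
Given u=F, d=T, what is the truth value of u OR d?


Disjunction is false only when both operands are false.
Substitute: u=F, d=T.
F OR T evaluates to T.

T


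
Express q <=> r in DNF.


Step 1: q ↔ r is true exactly when both agree: (q ∧ r) ∨ (¬q ∧ ¬r).

(q & r) | ((~q) & (~r))


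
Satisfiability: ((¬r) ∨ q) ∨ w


Search for a satisfying assignment over {q, r, w}.
Try q=F, r=F, w=F: the formula evaluates to T.
A satisfying assignment exists.

Satisfiable.


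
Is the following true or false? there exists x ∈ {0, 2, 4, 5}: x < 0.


Evaluate the predicate on each element: 0:F, 2:F, 4:F, 5:F.
No element satisfies the predicate.

F


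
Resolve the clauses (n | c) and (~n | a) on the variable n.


The clauses contain complementary literals n and ~n.
Resolution eliminates this pair and disjoins the remaining literals (merging duplicates).

(c | a)


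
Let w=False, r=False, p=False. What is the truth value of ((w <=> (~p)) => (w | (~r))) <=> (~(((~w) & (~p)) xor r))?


Substitute w=False, r=False, p=False:
… (earlier sub-steps elided)
w <=> (~p) = False <=> True = False
~r = True
w | (~r) = False | True = True
(w <=> (~p)) => (w | (~r)) = False => True = True
~w = True
~p = True
(~w) & (~p) = True & True = True
((~w) & (~p)) xor r = True xor False = True
~(((~w) & (~p)) xor r) = False
((w <=> (~p)) => (w | (~r))) <=> (~(((~w) & (~p)) xor r)) = True <=> False = False

False


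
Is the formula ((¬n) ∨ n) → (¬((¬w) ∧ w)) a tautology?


Build the truth table over {n, w}:
n | w | φ
---------
F | F | T
T | F | T
F | T | T
T | T | T
Every row evaluates to true.

Yes, it is a tautology.


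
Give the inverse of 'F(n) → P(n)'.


The inverse of (P → Q) is (¬P → ¬Q). It is equivalent to the converse, not to the original.
Here P = 'F(n)' and Q = 'P(n)'.

If not (F(n)), then not (P(n)).


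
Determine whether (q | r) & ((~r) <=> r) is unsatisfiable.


Truth table over {q, r}:
q | r | φ
---------
False | False | False
True | False | False
False | True | False
True | True | False
Every row is false.

Yes, it is a contradiction.


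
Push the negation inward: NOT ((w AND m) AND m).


De Morgan: the negation of a conjunction is the disjunction of the negations.
Distribute NOT across AND, flipping it to OR, and negate each literal.

((NOT w) OR (NOT m)) OR (NOT m)


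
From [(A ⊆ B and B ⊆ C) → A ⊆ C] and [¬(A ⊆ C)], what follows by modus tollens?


Modus tollens: from (P → Q) and ¬Q, infer ¬P.
Q = 'A ⊆ C' is denied; since P → Q, P must also fail.

Not ((A ⊆ B and B ⊆ C)).


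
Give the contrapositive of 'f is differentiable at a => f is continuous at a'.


The contrapositive of (P → Q) is (¬Q → ¬P); it is logically equivalent to the original.
Here P = 'f is differentiable at a' and Q = 'f is continuous at a'.

If not (f is continuous at a), then not (f is differentiable at a).


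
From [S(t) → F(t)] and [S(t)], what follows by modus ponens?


Modus ponens: from (P → Q) and P, infer Q.
P = 'S(t)' is asserted, and P → Q holds, so Q follows.

F(t).


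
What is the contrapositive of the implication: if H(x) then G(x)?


The contrapositive of (P → Q) is (¬Q → ¬P); it is logically equivalent to the original.
Here P = 'H(x)' and Q = 'G(x)'.

If not (G(x)), then not (H(x)).


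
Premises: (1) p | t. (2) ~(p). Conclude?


Disjunctive syllogism: from (P ∨ Q) and ¬P, infer Q.
One disjunct, 'p', is ruled out; the other must hold.

t


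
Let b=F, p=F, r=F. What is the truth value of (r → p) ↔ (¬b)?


Substitute b=F, p=F, r=F:
r → p = F → F = T
¬b = T
(r → p) ↔ (¬b) = T ↔ T = T

T


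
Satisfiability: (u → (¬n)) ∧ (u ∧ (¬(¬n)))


Check all 4 assignments over {n, u}:
n | u | φ
---------
F | F | F
T | F | F
F | T | F
T | T | F
No assignment makes the formula true.

Unsatisfiable.


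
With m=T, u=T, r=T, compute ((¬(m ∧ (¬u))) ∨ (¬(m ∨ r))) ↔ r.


Substitute m=T, u=T, r=T:
¬u = F
m ∧ (¬u) = T ∧ F = F
¬(m ∧ (¬u)) = T
m ∨ r = T ∨ T = T
¬(m ∨ r) = F
(¬(m ∧ (¬u))) ∨ (¬(m ∨ r)) = T ∨ F = T
((¬(m ∧ (¬u))) ∨ (¬(m ∨ r))) ↔ r = T ↔ T = T

T


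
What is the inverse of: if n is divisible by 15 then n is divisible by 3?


The inverse of (P → Q) is (¬P → ¬Q). It is equivalent to the converse, not to the original.
Here P = 'n is divisible by 15' and Q = 'n is divisible by 3'.

If not (n is divisible by 15), then not (n is divisible by 3).


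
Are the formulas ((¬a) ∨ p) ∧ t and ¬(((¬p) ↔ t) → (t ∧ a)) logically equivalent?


Compare truth tables:
a | p | t | φ | ψ
-----------------
F | F | F | F | F
T | F | F | F | F
F | T | F | F | T
T | T | F | F | T
F | F | T | T | T
T | F | T | F | F
F | T | T | T | F
T | T | T | T | F
They differ at row 3 (a=F, p=T, t=F): φ=F but ψ=T.

No, they are not logically equivalent.


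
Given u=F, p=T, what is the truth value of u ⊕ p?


Exclusive or is true when exactly one operand is true.
Substitute: u=F, p=T.
F ⊕ T evaluates to T.

T


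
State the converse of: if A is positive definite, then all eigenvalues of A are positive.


The converse of (P → Q) is (Q → P). It is not in general equivalent to the original.
Here P = 'A is positive definite' and Q = 'all eigenvalues of A are positive'.

If all eigenvalues of A are positive, then A is positive definite.


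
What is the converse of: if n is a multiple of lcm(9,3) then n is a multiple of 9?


The converse of (P → Q) is (Q → P). It is not in general equivalent to the original.
Here P = 'n is a multiple of lcm(9,3)' and Q = 'n is a multiple of 9'.

If n is a multiple of 9, then n is a multiple of lcm(9,3).


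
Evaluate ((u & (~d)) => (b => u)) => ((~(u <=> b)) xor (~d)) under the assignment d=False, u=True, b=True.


Substitute d=False, u=True, b=True:
~d = True
u & (~d) = True & True = True
b => u = True => True = True
(u & (~d)) => (b => u) = True => True = True
u <=> b = True <=> True = True
~(u <=> b) = False
~d = True
(~(u <=> b)) xor (~d) = False xor True = True
((u & (~d)) => (b => u)) => ((~(u <=> b)) xor (~d)) = True => True = True

True


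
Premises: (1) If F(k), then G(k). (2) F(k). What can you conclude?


Modus ponens: from (P → Q) and P, infer Q.
P = 'F(k)' is asserted, and P → Q holds, so Q follows.

G(k).


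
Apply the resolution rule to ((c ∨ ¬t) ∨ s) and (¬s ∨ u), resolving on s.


The clauses contain complementary literals s and ¬s.
Resolution eliminates this pair and disjoins the remaining literals (merging duplicates).

((c ∨ ¬t) ∨ u)


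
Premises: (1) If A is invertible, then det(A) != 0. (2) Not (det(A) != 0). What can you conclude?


Modus tollens: from (P → Q) and ¬Q, infer ¬P.
Q = 'det(A) != 0' is denied; since P → Q, P must also fail.

Not (A is invertible).


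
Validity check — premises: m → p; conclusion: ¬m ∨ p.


This matches the form of material implication: the conclusion follows in every model of the premises.

Valid.


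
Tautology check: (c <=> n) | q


Build the truth table over {c, n, q}:
c | n | q | φ
-------------
False | False | False | True
True | False | False | False
False | True | False | False
True | True | False | True
False | False | True | True
True | False | True | True
False | True | True | True
True | True | True | True
Counterexample at row 2: with c=True, n=False, q=False, the formula is False.

No, it is not a tautology.


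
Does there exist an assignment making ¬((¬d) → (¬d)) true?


Check all 2 assignments over {d}:
d | φ
-----
F | F
T | F
No assignment makes the formula true.

Unsatisfiable.


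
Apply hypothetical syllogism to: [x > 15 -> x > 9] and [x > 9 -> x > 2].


Hypothetical syllogism: from (P → Q) and (Q → R), infer (P → R).
Chain the two implications through the shared middle term 'x > 9'.

x > 15 -> x > 2


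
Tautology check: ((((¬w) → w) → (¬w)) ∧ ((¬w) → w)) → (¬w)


Build the truth table over {w}:
w | φ
-----
F | T
T | T
Every row evaluates to true.

Yes, it is a tautology.


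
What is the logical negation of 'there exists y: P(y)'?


¬(for all x: φ) = there exists x: ¬φ, and ¬(there exists x: φ) = for all x: ¬φ.
Apply to the existential statement.

for all y: NOT(P(y))


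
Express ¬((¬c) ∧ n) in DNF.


Step 1: Apply De Morgan: ¬((¬c) ∧ n) = ¬(¬c) ∨ ¬n.
Step 2: Eliminate any double negations (¬¬X = X).

c ∨ (¬n)


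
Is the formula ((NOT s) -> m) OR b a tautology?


Build the truth table over {b, m, s}:
b | m | s | φ
-------------
F | F | F | F
T | F | F | T
F | T | F | T
T | T | F | T
F | F | T | T
T | F | T | T
F | T | T | T
T | T | T | T
Counterexample at row 1: with b=F, m=F, s=F, the formula is F.

No, it is not a tautology.


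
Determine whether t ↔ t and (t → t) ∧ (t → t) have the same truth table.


Compare truth tables:
t | φ | ψ
---------
F | T | T
T | T | T
The columns φ and ψ agree on every row.

Yes, they are logically equivalent.


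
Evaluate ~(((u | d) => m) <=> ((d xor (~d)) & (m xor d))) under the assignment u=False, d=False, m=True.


Substitute u=False, d=False, m=True:
u | d = False | False = False
(u | d) => m = False => True = True
~d = True
d xor (~d) = False xor True = True
m xor d = True xor False = True
(d xor (~d)) & (m xor d) = True & True = True
((u | d) => m) <=> ((d xor (~d)) & (m xor d)) = True <=> True = True
~(((u | d) => m) <=> ((d xor (~d)) & (m xor d))) = False

False


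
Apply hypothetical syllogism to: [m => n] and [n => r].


Hypothetical syllogism: from (P → Q) and (Q → R), infer (P → R).
Chain the two implications through the shared middle term 'n'.

m => r


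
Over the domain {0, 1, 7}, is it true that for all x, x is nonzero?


Evaluate the predicate on each element: 0:F, 1:T, 7:T.
Counterexample x = 0 fails the predicate.

F


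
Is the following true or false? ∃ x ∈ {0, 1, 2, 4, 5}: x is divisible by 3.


Evaluate the predicate on each element: 0:T, 1:F, 2:F, 4:F, 5:F.
Witness x = 0 satisfies the predicate.

T


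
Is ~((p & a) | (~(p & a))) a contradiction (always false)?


Truth table over {a, p}:
a | p | φ
---------
False | False | False
True | False | False
False | True | False
True | True | False
Every row is false.

Yes, it is a contradiction.


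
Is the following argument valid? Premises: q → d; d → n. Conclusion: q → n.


This matches the form of hypothetical syllogism: the conclusion follows in every model of the premises.

Valid.


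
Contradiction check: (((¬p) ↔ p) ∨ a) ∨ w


Truth table over {a, p, w}:
a | p | w | φ
-------------
F | F | F | F
T | F | F | T
F | T | F | F
T | T | F | T
F | F | T | T
T | F | T | T
F | T | T | T
T | T | T | T
Satisfying assignment at row 2: a=T, p=F, w=F gives T.

No, it is not a contradiction.


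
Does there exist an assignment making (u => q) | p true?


Search for a satisfying assignment over {p, q, u}.
Try p=False, q=False, u=False: the formula evaluates to True.
A satisfying assignment exists.

Satisfiable.


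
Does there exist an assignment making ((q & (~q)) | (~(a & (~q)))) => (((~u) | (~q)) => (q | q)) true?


Search for a satisfying assignment over {a, q, u}.
Try a=True, q=False, u=False: the formula evaluates to True.
A satisfying assignment exists.

Satisfiable.


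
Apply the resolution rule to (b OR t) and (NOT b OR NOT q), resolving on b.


The clauses contain complementary literals b and NOTb.
Resolution eliminates this pair and disjoins the remaining literals (merging duplicates).

(t OR NOT q)


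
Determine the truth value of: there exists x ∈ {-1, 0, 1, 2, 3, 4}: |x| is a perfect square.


Evaluate the predicate on each element: -1:T, 0:T, 1:T, 2:F, 3:F, 4:T.
Witness x = -1 satisfies the predicate.

T


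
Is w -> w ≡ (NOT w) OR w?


Compare truth tables:
w | φ | ψ
---------
F | T | T
T | T | T
The columns φ and ψ agree on every row.

Yes, they are logically equivalent.


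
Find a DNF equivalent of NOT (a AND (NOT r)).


Step 1: Apply De Morgan: ¬(a ∧ (¬r)) = ¬a ∨ ¬(¬r).
Step 2: Eliminate any double negations (¬¬X = X).

(NOT a) OR r


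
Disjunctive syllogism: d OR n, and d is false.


Disjunctive syllogism: from (P ∨ Q) and ¬P, infer Q.
One disjunct, 'd', is ruled out; the other must hold.

n


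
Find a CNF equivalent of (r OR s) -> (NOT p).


Step 1: Rewrite as ¬(r ∨ s) ∨ (¬p) = (¬r ∧ ¬s) ∨ (¬p).
Step 2: Distribute ∨ over ∧.

((NOT r) OR (NOT p)) AND ((NOT s) OR (NOT p))


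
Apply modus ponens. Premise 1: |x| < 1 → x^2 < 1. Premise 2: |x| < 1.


Modus ponens: from (P → Q) and P, infer Q.
P = '|x| < 1' is asserted, and P → Q holds, so Q follows.

x^2 < 1.


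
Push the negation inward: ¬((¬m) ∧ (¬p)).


De Morgan: the negation of a conjunction is the disjunction of the negations.
Distribute ¬ across ∧, flipping it to ∨, and negate each literal.

m ∨ p


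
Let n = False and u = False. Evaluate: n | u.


Disjunction is false only when both operands are false.
Substitute: n=False, u=False.
False | False evaluates to False.

False


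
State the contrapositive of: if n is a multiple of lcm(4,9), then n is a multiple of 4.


The contrapositive of (P → Q) is (¬Q → ¬P); it is logically equivalent to the original.
Here P = 'n is a multiple of lcm(4,9)' and Q = 'n is a multiple of 4'.

If not (n is a multiple of 4), then not (n is a multiple of lcm(4,9)).


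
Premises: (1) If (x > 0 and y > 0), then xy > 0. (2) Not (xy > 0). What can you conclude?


Modus tollens: from (P → Q) and ¬Q, infer ¬P.
Q = 'xy > 0' is denied; since P → Q, P must also fail.

Not ((x > 0 and y > 0)).


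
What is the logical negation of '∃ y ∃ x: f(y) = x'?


Negation flips each quantifier (∀↔∃) and negates the inner predicate.
¬(∃ y ∃ x: φ) = ∀ y ∀ x: ¬φ.

∀ y ∀ x: ¬(f(y) = x)


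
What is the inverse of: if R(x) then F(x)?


The inverse of (P → Q) is (¬P → ¬Q). It is equivalent to the converse, not to the original.
Here P = 'R(x)' and Q = 'F(x)'.

If not (R(x)), then not (F(x)).


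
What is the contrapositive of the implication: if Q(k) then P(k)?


The contrapositive of (P → Q) is (¬Q → ¬P); it is logically equivalent to the original.
Here P = 'Q(k)' and Q = 'P(k)'.

If not (P(k)), then not (Q(k)).


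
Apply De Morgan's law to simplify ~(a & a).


De Morgan: the negation of a conjunction is the disjunction of the negations.
Distribute ~ across &, flipping it to |, and negate each literal.

(~a) | (~a)


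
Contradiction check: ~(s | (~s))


Truth table over {s}:
s | φ
-----
False | False
True | False
Every row is false.

Yes, it is a contradiction.


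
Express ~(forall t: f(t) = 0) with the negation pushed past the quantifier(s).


¬(forall x: φ) = exists x: ¬φ, and ¬(exists x: φ) = forall x: ¬φ.
Apply to the universal statement.

exists t: ~(f(t) = 0)


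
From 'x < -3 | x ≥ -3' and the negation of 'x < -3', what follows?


Disjunctive syllogism: from (P ∨ Q) and ¬P, infer Q.
One disjunct, 'x < -3', is ruled out; the other must hold.

x ≥ -3


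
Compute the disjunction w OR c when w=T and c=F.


Disjunction is false only when both operands are false.
Substitute: w=T, c=F.
T OR F evaluates to T.

T


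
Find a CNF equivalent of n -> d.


Step 1: Rewrite n → d as ¬n ∨ d.

(NOT n) OR d


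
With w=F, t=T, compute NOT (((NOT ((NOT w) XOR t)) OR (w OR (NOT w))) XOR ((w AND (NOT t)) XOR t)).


Substitute w=F, t=T:
… (earlier sub-steps elided)
(NOT w) XOR t = T XOR T = F
NOT ((NOT w) XOR t) = T
NOT w = T
w OR (NOT w) = F OR T = T
(NOT ((NOT w) XOR t)) OR (w OR (NOT w)) = T OR T = T
NOT t = F
w AND (NOT t) = F AND F = F
(w AND (NOT t)) XOR t = F XOR T = T
((NOT ((NOT w) XOR t)) OR (w OR (NOT w))) XOR ((w AND (NOT t)) XOR t) = T XOR T = F
NOT (((NOT ((NOT w) XOR t)) OR (w OR (NOT w))) XOR ((w AND (NOT t)) XOR t)) = T

T


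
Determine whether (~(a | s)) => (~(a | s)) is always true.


Build the truth table over {a, s}:
a | s | φ
---------
False | False | True
True | False | True
False | True | True
True | True | True
Every row evaluates to true.

Yes, it is a tautology.


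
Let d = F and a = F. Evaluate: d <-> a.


Biconditional is true when both operands have the same truth value.
Substitute: d=F, a=F.
F <-> F evaluates to T.

T


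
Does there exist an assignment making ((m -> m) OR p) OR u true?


Search for a satisfying assignment over {m, p, u}.
Try m=F, p=F, u=F: the formula evaluates to T.
A satisfying assignment exists.

Satisfiable.


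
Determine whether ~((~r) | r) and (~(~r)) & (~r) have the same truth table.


Compare truth tables:
r | φ | ψ
---------
False | False | False
True | False | False
The columns φ and ψ agree on every row.

Yes, they are logically equivalent.


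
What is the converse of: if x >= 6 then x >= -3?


The converse of (P → Q) is (Q → P). It is not in general equivalent to the original.
Here P = 'x >= 6' and Q = 'x >= -3'.

If x >= -3, then x >= 6.


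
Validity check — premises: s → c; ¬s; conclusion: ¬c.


This is denying the antecedent (fallacy). There exist truth assignments where the premises are all true but the conclusion is false.

Invalid.


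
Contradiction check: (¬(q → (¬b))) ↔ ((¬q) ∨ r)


Truth table over {b, q, r}:
b | q | r | φ
-------------
F | F | F | F
T | F | F | F
F | T | F | T
T | T | F | F
F | F | T | F
T | F | T | F
F | T | T | F
T | T | T | T
Satisfying assignment at row 3: b=F, q=T, r=F gives T.

No, it is not a contradiction.


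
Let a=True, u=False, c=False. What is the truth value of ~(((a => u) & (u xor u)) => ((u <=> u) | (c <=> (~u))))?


Substitute a=True, u=False, c=False:
a => u = True => False = False
u xor u = False xor False = False
(a => u) & (u xor u) = False & False = False
u <=> u = False <=> False = True
~u = True
c <=> (~u) = False <=> True = False
(u <=> u) | (c <=> (~u)) = True | False = True
((a => u) & (u xor u)) => ((u <=> u) | (c <=> (~u))) = False => True = True
~(((a => u) & (u xor u)) => ((u <=> u) | (c <=> (~u)))) = False

False


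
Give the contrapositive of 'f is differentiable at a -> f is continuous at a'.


The contrapositive of (P → Q) is (¬Q → ¬P); it is logically equivalent to the original.
Here P = 'f is differentiable at a' and Q = 'f is continuous at a'.

If not (f is continuous at a), then not (f is differentiable at a).


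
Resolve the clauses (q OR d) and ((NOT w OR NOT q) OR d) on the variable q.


The clauses contain complementary literals q and NOTq.
Resolution eliminates this pair and disjoins the remaining literals (merging duplicates).

(d OR NOT w)


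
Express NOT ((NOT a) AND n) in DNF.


Step 1: Apply De Morgan: ¬((¬a) ∧ n) = ¬(¬a) ∨ ¬n.
Step 2: Eliminate any double negations (¬¬X = X).

a OR (NOT n)


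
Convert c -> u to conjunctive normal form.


Step 1: Rewrite c → u as ¬c ∨ u.

(NOT c) OR u


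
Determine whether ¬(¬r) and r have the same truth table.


Compare truth tables:
r | φ | ψ
---------
F | F | F
T | T | T
The columns φ and ψ agree on every row.

Yes, they are logically equivalent.


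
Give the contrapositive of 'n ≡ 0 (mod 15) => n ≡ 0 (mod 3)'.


The contrapositive of (P → Q) is (¬Q → ¬P); it is logically equivalent to the original.
Here P = 'n ≡ 0 (mod 15)' and Q = 'n ≡ 0 (mod 3)'.

If not (n ≡ 0 (mod 3)), then not (n ≡ 0 (mod 15)).


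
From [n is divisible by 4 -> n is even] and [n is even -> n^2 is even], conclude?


Hypothetical syllogism: from (P → Q) and (Q → R), infer (P → R).
Chain the two implications through the shared middle term 'n is even'.

n is divisible by 4 -> n^2 is even


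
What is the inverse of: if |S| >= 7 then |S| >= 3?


The inverse of (P → Q) is (¬P → ¬Q). It is equivalent to the converse, not to the original.
Here P = '|S| >= 7' and Q = '|S| >= 3'.

If not (|S| >= 7), then not (|S| >= 3).


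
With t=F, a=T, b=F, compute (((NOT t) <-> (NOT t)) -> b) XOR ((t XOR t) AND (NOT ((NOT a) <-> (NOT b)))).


Substitute t=F, a=T, b=F:
… (earlier sub-steps elided)
NOT t = T
(NOT t) <-> (NOT t) = T <-> T = T
((NOT t) <-> (NOT t)) -> b = T -> F = F
t XOR t = F XOR F = F
NOT a = F
NOT b = T
(NOT a) <-> (NOT b) = F <-> T = F
NOT ((NOT a) <-> (NOT b)) = T
(t XOR t) AND (NOT ((NOT a) <-> (NOT b))) = F AND T = F
(((NOT t) <-> (NOT t)) -> b) XOR ((t XOR t) AND (NOT ((NOT a) <-> (NOT b)))) = F XOR F = F

F


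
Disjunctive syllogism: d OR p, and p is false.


Disjunctive syllogism: from (P ∨ Q) and ¬P, infer Q.
One disjunct, 'p', is ruled out; the other must hold.

d


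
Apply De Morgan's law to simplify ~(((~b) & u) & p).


De Morgan: the negation of a conjunction is the disjunction of the negations.
Distribute ~ across &, flipping it to |, and negate each literal.

(b | (~u)) | (~p)


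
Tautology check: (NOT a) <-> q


Build the truth table over {a, q}:
a | q | φ
---------
F | F | F
T | F | T
F | T | T
T | T | F
Counterexample at row 1: with a=F, q=F, the formula is F.

No, it is not a tautology.


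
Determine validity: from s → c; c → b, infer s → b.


This matches the form of hypothetical syllogism: the conclusion follows in every model of the premises.

Valid.


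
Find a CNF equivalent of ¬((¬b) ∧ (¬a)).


Step 1: Apply De Morgan: ¬((¬b) ∧ (¬a)) = ¬(¬b) ∨ ¬(¬a).
Step 2: Eliminate any double negations (¬¬X = X).

b ∨ a


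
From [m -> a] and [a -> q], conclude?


Hypothetical syllogism: from (P → Q) and (Q → R), infer (P → R).
Chain the two implications through the shared middle term 'a'.

m -> q


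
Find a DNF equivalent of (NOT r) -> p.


Step 1: Rewrite (¬r) → p as ¬(¬r) ∨ p.
Step 2: Eliminate any double negations (¬¬X = X).

r OR p


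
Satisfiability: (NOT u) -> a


Search for a satisfying assignment over {a, u}.
Try a=T, u=F: the formula evaluates to T.
A satisfying assignment exists.

Satisfiable.


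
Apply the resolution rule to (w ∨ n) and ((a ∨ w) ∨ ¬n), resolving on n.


The clauses contain complementary literals n and ¬n.
Resolution eliminates this pair and disjoins the remaining literals (merging duplicates).

(w ∨ a)


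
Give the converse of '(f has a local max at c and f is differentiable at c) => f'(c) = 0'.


The converse of (P → Q) is (Q → P). It is not in general equivalent to the original.
Here P = '(f has a local max at c and f is differentiable at c)' and Q = 'f'(c) = 0'.

If f'(c) = 0, then (f has a local max at c and f is differentiable at c).


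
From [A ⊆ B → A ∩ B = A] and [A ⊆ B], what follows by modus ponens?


Modus ponens: from (P → Q) and P, infer Q.
P = 'A ⊆ B' is asserted, and P → Q holds, so Q follows.

A ∩ B = A.


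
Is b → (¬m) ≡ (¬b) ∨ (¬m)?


Compare truth tables:
b | m | φ | ψ
-------------
F | F | T | T
T | F | T | T
F | T | T | T
T | T | F | F
The columns φ and ψ agree on every row.

Yes, they are logically equivalent.


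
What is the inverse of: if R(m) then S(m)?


The inverse of (P → Q) is (¬P → ¬Q). It is equivalent to the converse, not to the original.
Here P = 'R(m)' and Q = 'S(m)'.

If not (R(m)), then not (S(m)).


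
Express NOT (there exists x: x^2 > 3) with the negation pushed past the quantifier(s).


¬(for all x: φ) = there exists x: ¬φ, and ¬(there exists x: φ) = for all x: ¬φ.
Apply to the existential statement.

for all x: NOT(x^2 > 3)


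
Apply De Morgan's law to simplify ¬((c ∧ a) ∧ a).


De Morgan: the negation of a conjunction is the disjunction of the negations.
Distribute ¬ across ∧, flipping it to ∨, and negate each literal.

((¬c) ∨ (¬a)) ∨ (¬a)


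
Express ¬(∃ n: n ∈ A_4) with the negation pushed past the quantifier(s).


¬(∀ x: φ) = ∃ x: ¬φ, and ¬(∃ x: φ) = ∀ x: ¬φ.
Apply to the existential statement.

∀ n: ¬(n ∈ A_4)
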